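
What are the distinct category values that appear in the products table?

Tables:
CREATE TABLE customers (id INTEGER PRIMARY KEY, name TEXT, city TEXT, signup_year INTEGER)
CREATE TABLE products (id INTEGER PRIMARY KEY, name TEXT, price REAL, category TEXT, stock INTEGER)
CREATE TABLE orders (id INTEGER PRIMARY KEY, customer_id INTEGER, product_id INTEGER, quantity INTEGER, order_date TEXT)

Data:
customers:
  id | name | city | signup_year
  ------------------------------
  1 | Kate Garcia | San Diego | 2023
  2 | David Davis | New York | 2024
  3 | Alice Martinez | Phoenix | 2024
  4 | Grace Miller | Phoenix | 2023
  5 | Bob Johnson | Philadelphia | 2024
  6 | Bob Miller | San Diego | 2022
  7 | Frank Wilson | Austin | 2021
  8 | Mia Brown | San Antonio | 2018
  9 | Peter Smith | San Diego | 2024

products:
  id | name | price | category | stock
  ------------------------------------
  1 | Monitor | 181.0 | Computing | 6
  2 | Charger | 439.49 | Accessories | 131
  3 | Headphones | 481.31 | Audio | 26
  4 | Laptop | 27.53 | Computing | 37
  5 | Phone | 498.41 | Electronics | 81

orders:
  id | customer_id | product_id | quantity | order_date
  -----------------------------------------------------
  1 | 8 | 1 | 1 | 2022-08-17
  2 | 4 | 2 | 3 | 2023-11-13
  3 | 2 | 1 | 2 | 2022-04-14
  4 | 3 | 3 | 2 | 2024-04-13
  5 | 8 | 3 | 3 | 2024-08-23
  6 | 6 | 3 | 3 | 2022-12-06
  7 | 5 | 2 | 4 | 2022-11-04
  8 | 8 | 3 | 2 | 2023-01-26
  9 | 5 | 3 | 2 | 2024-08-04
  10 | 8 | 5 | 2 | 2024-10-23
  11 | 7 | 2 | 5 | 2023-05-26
SELECT DISTINCT category FROM products

Execution result:
category
Computing
Accessories
Audio
Electronics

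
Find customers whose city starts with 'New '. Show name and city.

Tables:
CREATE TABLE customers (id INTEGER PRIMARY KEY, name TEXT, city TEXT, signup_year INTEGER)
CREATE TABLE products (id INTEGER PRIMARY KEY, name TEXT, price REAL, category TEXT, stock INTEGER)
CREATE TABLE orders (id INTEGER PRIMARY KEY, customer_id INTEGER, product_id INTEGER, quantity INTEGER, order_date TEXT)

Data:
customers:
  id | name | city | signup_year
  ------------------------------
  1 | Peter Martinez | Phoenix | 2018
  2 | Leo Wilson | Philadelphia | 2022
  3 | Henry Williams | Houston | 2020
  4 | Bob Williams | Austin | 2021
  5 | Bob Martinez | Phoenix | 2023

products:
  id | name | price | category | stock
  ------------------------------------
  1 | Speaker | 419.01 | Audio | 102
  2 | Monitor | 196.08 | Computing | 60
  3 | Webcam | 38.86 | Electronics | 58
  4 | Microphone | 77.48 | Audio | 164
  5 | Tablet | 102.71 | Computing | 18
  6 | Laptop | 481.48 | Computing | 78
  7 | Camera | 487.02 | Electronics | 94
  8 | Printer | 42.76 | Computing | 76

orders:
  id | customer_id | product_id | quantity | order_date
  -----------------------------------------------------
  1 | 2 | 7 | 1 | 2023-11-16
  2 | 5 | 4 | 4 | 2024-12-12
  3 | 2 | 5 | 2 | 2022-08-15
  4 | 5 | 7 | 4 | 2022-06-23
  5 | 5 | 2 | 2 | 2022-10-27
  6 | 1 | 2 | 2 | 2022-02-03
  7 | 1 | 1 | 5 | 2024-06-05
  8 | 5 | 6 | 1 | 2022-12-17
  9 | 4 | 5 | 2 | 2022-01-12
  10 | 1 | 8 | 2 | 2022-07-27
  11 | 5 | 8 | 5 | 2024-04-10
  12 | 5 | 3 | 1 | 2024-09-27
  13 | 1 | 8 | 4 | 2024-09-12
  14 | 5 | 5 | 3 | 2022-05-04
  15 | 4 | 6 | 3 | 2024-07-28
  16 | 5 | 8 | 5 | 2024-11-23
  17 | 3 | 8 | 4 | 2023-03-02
SELECT name, city FROM customers WHERE city LIKE 'New %'

Execution result:
(no rows)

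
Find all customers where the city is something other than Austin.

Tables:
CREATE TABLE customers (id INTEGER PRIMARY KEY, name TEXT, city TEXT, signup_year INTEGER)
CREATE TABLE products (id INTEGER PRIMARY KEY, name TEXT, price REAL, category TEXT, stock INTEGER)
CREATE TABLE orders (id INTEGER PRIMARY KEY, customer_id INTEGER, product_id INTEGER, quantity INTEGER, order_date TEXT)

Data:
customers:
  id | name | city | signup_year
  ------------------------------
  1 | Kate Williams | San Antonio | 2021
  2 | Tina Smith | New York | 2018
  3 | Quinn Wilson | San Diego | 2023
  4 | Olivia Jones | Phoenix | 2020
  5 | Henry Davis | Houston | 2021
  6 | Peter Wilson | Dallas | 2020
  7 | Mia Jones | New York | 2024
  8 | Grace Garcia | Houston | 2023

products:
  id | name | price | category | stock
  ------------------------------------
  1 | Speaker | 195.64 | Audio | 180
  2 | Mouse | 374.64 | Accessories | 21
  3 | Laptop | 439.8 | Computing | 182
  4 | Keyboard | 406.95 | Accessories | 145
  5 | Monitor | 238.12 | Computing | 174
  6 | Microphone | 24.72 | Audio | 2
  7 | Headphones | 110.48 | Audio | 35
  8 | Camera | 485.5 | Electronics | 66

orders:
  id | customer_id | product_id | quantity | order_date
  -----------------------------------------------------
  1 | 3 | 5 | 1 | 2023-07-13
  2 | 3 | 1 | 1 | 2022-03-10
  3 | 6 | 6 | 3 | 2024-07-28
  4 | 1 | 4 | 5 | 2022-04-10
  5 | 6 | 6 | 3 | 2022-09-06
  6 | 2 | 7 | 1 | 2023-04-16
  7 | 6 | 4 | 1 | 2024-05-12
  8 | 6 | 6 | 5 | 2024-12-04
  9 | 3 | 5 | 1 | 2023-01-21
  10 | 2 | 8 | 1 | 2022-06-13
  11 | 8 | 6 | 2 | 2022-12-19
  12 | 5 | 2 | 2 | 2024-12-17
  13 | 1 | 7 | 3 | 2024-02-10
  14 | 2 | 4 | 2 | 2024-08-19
SELECT name, city FROM customers WHERE city <> 'Austin'

Execution result:
name | city
Kate Williams | San Antonio
Tina Smith | New York
Quinn Wilson | San Diego
Olivia Jones | Phoenix
Henry Davis | Houston
Peter Wilson | Dallas
Mia Jones | New York
Grace Garcia | Houston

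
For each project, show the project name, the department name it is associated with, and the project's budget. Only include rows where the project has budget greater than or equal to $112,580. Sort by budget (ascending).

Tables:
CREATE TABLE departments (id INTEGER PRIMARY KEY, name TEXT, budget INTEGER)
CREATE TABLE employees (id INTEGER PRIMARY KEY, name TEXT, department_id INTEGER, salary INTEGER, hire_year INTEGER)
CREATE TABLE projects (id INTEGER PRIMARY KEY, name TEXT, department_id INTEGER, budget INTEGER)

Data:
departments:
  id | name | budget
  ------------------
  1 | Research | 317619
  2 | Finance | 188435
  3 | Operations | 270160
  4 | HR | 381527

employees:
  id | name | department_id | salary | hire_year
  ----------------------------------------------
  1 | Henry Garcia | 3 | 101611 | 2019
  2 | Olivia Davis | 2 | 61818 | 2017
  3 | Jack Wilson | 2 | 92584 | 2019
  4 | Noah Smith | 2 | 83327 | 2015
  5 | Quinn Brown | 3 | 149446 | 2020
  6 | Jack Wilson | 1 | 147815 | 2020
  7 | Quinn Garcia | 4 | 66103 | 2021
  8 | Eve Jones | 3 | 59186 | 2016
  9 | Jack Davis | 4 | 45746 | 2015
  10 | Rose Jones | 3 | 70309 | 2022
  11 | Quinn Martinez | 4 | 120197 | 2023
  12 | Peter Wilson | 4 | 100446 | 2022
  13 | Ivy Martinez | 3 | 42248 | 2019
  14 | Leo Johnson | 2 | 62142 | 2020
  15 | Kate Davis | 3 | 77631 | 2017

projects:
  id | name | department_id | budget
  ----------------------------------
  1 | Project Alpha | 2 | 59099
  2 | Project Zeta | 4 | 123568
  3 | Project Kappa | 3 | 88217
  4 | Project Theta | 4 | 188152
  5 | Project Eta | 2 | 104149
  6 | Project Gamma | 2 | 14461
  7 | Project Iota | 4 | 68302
SELECT c.name, p.name AS department, c.budget FROM projects c JOIN departments p ON c.department_id = p.id WHERE c.budget >= 112580 ORDER BY c.budget ASC

Execution result:
name | department | budget
Project Zeta | HR | 123568
Project Theta | HR | 188152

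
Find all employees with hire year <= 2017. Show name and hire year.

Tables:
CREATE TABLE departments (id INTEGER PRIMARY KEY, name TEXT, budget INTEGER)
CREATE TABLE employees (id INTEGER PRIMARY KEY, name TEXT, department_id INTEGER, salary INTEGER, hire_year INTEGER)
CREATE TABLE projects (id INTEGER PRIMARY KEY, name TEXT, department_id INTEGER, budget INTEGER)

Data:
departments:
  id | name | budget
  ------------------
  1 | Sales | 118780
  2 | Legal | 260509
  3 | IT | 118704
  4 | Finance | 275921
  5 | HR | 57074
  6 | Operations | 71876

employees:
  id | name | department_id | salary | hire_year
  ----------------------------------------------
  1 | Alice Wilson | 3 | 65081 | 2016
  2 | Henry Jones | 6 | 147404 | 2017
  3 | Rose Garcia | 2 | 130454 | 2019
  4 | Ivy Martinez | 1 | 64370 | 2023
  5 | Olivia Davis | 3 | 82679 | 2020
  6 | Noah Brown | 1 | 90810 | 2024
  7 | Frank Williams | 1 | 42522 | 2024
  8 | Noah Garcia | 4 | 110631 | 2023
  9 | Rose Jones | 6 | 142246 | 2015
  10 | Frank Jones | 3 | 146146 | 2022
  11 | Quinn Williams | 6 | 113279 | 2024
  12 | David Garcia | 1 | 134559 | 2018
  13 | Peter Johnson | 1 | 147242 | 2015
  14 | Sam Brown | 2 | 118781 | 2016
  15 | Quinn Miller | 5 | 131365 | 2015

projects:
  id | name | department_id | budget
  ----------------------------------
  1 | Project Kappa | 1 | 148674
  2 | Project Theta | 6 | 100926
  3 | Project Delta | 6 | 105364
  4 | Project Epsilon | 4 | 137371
SELECT name, hire_year FROM employees WHERE hire_year <= 2017

Execution result:
name | hire_year
Alice Wilson | 2016
Henry Jones | 2017
Rose Jones | 2015
Peter Johnson | 2015
Sam Brown | 2016
Quinn Miller | 2015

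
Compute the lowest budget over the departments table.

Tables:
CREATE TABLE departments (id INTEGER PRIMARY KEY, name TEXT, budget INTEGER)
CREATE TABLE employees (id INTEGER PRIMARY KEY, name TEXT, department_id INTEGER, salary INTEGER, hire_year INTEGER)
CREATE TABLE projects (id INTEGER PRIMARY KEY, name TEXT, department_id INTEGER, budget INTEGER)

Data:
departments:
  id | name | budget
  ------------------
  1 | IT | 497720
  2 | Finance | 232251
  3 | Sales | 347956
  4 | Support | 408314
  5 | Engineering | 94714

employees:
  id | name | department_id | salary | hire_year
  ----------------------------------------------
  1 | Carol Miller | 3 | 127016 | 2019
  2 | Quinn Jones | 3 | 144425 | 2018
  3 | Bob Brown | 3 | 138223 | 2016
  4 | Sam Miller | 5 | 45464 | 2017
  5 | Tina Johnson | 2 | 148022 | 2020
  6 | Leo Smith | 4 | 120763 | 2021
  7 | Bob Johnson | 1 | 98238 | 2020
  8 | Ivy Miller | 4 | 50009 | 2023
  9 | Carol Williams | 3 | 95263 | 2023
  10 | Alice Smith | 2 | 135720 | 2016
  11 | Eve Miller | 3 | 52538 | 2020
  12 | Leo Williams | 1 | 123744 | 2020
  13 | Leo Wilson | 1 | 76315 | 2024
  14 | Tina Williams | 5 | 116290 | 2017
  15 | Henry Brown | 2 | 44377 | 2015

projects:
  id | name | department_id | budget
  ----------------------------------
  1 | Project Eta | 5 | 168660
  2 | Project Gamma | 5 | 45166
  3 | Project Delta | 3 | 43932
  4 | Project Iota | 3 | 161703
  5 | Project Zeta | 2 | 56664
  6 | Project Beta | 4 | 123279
SELECT MIN(budget) FROM departments

Execution result:
94714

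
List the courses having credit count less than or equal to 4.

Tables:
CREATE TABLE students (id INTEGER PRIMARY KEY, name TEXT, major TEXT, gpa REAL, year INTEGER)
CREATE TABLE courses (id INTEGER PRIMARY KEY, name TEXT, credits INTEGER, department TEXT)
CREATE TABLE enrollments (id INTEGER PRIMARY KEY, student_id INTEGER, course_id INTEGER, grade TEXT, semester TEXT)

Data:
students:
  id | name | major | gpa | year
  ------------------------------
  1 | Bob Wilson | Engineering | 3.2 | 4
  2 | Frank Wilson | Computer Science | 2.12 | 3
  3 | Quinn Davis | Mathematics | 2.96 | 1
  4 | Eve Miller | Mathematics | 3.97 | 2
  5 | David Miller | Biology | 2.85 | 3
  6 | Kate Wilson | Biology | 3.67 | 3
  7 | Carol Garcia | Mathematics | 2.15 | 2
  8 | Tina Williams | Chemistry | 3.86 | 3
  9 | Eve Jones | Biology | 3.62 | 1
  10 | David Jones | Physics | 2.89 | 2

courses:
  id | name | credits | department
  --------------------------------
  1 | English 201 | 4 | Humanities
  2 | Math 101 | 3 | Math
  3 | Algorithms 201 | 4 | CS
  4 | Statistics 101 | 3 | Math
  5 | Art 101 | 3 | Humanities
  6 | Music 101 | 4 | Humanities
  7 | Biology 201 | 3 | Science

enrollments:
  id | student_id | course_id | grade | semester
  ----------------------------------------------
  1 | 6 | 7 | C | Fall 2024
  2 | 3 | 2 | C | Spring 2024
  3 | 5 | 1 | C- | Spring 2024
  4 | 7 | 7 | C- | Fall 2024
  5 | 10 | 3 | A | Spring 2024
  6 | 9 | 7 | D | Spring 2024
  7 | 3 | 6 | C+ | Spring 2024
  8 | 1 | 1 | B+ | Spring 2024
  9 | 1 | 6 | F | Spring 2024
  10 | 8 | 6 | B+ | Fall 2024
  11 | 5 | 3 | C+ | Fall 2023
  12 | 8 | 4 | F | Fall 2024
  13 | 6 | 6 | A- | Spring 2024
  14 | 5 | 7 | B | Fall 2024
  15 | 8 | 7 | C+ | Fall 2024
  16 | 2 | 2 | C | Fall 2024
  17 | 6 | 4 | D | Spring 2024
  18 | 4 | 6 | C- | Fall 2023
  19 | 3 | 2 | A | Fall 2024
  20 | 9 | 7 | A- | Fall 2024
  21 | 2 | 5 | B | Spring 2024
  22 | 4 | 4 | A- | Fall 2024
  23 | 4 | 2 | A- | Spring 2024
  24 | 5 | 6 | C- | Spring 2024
SELECT name, credits FROM courses WHERE credits <= 4

Execution result:
name | credits
English 201 | 4
Math 101 | 3
Algorithms 201 | 4
Statistics 101 | 3
Art 101 | 3
Music 101 | 4
Biology 201 | 3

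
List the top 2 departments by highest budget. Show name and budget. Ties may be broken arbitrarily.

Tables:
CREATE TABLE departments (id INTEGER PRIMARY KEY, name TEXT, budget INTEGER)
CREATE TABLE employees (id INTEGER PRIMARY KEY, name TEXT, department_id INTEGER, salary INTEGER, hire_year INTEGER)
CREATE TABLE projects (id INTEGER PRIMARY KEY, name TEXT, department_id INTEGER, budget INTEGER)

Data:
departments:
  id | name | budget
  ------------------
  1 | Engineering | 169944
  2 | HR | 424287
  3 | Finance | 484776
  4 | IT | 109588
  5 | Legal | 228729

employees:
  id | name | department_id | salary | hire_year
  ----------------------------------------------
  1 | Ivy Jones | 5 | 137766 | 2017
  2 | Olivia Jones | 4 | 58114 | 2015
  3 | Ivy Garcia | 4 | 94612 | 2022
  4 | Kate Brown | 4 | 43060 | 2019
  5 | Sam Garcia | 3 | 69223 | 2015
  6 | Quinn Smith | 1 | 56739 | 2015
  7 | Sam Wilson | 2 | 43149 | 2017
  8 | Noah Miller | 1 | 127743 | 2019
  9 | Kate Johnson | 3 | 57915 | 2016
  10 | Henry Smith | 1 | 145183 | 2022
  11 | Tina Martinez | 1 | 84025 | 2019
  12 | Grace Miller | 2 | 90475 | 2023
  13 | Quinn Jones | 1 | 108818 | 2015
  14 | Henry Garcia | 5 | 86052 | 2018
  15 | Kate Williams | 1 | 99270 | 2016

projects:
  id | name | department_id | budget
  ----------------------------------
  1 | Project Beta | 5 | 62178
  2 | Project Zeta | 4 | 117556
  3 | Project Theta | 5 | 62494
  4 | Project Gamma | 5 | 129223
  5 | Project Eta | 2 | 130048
SELECT name, budget FROM departments ORDER BY budget DESC LIMIT 2

Execution result:
name | budget
Finance | 484776
HR | 424287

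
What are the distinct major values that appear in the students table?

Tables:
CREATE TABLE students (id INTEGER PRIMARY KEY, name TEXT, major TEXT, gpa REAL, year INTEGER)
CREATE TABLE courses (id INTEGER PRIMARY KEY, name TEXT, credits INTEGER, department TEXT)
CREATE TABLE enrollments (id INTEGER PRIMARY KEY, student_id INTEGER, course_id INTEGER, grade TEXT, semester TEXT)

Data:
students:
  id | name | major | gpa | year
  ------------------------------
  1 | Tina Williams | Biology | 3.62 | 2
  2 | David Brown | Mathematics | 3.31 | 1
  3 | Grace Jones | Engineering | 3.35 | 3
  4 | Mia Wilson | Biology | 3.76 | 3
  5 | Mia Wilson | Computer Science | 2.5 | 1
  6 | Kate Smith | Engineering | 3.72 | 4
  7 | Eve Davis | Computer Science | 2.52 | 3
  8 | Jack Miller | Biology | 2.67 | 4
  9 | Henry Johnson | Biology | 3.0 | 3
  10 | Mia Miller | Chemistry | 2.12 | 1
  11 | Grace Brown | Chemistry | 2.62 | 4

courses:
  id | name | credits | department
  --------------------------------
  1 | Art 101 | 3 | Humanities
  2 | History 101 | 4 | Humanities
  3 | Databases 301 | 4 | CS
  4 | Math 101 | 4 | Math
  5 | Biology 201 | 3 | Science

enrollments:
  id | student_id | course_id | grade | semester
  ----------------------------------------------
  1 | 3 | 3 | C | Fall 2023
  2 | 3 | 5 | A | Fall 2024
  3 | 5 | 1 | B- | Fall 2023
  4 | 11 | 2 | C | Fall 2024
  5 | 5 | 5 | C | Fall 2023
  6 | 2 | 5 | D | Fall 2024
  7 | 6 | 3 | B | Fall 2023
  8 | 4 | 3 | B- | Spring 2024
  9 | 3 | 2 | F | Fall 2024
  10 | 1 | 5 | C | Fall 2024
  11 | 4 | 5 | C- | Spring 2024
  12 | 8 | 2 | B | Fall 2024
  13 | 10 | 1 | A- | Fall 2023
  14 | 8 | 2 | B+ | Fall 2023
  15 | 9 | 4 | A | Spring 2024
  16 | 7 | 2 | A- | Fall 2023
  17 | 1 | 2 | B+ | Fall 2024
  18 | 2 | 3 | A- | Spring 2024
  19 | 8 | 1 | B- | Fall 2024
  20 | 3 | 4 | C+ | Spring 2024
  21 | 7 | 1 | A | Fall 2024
SELECT DISTINCT major FROM students

Execution result:
major
Biology
Mathematics
Engineering
Computer Science
Chemistry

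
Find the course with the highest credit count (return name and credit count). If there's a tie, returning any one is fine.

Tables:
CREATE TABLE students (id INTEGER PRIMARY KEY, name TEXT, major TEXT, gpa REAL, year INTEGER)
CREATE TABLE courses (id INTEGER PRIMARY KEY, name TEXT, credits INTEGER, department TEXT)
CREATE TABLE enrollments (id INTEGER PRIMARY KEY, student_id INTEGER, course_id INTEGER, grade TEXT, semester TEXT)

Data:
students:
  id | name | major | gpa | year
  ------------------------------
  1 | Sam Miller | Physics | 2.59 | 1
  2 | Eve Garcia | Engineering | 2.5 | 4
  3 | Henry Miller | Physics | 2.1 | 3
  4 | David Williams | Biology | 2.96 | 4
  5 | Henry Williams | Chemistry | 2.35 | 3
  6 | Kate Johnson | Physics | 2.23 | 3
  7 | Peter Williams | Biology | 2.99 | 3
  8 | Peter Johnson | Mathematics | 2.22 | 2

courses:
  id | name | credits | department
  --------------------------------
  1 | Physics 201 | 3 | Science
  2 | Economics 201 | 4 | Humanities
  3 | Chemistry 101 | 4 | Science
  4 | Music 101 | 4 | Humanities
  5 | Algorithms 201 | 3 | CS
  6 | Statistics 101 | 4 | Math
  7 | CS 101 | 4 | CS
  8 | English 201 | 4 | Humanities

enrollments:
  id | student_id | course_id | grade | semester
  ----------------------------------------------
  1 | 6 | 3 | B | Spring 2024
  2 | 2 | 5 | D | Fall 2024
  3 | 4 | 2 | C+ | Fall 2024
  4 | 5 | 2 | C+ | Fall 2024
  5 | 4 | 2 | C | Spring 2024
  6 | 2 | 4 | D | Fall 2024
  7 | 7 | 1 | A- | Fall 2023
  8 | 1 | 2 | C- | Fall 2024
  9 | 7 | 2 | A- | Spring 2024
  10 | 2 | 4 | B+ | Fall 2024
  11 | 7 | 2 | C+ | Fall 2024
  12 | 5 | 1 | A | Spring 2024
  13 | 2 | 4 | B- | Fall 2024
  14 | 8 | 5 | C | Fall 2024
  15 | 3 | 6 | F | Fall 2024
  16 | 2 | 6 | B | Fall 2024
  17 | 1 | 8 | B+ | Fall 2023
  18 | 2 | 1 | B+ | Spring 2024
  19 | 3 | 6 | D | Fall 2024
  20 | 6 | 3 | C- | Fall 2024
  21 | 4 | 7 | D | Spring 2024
SELECT name, credits FROM courses ORDER BY credits DESC LIMIT 1

Execution result:
name | credits
Economics 201 | 4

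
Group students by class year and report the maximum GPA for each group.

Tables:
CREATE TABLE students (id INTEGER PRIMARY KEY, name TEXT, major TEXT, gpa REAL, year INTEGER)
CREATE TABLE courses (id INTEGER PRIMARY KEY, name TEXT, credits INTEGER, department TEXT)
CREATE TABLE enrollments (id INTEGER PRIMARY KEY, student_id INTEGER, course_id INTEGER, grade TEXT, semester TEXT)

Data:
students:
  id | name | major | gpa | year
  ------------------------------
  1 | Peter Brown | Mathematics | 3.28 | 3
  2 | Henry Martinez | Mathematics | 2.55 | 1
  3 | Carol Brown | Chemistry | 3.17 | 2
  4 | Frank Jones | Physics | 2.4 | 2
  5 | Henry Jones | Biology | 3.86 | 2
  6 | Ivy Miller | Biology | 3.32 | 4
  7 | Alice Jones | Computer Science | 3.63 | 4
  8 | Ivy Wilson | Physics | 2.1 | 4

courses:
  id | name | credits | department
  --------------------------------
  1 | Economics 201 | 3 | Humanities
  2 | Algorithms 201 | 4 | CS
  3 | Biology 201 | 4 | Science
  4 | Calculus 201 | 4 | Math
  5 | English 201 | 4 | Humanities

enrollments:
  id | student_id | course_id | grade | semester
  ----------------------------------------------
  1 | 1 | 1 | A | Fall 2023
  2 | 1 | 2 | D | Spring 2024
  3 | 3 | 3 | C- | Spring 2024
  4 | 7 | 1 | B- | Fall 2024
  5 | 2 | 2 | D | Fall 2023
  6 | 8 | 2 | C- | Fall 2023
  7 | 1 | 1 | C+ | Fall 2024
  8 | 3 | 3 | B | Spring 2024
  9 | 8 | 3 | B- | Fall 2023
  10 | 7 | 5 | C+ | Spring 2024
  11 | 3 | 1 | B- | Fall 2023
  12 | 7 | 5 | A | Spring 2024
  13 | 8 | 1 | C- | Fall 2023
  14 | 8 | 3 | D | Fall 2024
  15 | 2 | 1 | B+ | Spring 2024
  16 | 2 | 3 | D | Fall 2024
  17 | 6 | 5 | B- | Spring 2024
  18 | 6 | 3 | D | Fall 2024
SELECT year, MAX(gpa) AS max_gpa FROM students GROUP BY year

Execution result:
year | max_gpa
1 | 2.55
2 | 3.86
3 | 3.28
4 | 3.63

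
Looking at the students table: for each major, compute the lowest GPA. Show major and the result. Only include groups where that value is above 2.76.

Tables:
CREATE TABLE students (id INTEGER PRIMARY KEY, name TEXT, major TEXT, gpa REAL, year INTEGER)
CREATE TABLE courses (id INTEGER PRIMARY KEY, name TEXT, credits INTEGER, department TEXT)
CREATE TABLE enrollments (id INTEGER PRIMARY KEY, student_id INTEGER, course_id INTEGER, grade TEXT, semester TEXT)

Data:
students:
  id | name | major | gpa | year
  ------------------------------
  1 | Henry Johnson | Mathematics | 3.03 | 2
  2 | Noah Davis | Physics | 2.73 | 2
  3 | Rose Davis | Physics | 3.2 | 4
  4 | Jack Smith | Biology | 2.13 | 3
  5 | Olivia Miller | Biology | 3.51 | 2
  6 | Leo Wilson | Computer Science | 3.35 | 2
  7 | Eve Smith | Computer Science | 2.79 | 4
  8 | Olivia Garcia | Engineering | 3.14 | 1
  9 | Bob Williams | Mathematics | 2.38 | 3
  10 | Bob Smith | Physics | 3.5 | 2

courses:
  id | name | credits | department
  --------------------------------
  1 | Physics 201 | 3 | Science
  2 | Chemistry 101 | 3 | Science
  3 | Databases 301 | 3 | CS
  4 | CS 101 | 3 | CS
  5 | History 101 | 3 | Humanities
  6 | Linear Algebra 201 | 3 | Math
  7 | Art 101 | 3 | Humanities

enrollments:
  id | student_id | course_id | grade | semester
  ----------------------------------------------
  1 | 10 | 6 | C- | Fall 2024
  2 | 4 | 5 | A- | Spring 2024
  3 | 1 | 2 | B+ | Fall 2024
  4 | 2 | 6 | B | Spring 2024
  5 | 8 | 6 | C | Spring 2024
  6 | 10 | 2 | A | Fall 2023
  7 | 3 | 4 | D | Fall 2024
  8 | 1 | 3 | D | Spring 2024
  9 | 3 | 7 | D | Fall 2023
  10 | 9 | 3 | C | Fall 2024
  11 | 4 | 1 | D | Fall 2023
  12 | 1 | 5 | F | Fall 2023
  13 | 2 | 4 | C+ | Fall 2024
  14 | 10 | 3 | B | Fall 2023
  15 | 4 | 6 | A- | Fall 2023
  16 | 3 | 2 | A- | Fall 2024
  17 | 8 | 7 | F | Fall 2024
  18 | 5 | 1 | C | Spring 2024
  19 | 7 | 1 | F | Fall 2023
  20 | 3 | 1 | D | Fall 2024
SELECT major, MIN(gpa) AS min_gpa FROM students GROUP BY major HAVING MIN(gpa) > 2.76

Execution result:
major | min_gpa
Computer Science | 2.79
Engineering | 3.14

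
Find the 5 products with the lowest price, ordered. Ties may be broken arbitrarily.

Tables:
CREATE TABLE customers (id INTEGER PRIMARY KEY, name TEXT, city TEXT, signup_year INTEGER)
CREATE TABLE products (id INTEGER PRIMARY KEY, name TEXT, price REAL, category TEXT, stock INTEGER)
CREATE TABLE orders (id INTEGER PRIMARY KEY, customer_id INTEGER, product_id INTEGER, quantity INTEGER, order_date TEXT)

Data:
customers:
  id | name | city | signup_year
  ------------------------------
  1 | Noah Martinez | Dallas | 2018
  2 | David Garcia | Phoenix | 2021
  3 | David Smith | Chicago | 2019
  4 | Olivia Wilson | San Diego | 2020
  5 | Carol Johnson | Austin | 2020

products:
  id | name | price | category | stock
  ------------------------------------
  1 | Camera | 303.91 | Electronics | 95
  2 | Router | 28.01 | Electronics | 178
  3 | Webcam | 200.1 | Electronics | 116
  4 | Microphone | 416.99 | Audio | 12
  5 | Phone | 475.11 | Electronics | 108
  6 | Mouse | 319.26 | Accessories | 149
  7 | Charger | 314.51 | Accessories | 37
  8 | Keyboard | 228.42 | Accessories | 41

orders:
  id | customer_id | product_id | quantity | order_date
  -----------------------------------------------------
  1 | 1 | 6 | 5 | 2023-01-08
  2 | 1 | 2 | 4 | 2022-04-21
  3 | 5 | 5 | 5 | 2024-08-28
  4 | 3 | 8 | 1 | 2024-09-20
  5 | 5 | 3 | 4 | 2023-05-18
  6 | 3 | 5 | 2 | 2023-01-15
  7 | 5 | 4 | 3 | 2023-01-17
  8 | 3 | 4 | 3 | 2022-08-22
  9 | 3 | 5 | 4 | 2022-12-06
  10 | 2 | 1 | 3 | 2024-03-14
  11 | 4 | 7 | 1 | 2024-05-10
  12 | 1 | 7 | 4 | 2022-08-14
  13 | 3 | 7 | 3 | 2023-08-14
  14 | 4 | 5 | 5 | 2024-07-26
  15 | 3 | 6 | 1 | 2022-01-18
SELECT name, price FROM products ORDER BY price ASC LIMIT 5

Execution result:
name | price
Router | 28.01
Webcam | 200.10
Keyboard | 228.42
Camera | 303.91
Charger | 314.51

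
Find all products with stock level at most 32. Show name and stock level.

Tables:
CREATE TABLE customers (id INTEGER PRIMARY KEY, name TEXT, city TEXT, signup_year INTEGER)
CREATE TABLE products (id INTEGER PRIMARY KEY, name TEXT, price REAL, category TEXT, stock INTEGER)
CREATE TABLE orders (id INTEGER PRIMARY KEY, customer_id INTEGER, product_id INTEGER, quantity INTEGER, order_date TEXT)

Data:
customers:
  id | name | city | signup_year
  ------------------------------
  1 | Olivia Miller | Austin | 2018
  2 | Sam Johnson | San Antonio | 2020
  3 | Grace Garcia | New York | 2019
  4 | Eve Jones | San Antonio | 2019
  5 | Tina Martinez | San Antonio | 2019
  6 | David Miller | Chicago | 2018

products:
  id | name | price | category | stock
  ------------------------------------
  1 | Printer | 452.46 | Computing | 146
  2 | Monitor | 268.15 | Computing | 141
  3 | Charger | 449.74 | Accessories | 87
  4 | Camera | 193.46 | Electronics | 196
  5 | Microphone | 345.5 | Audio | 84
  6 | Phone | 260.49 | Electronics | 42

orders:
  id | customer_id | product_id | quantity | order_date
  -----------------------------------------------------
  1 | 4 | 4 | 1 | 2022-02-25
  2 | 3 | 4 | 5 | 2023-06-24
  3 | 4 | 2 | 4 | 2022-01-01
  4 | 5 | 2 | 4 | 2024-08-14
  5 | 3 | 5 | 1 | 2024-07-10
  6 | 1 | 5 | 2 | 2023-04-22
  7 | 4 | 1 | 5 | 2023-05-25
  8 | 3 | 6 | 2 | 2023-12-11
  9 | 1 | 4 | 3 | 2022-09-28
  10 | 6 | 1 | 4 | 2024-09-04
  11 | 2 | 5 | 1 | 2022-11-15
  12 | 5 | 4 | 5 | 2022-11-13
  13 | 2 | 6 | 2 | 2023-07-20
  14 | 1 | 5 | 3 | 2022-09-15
SELECT name, stock FROM products WHERE stock <= 32

Execution result:
(no rows)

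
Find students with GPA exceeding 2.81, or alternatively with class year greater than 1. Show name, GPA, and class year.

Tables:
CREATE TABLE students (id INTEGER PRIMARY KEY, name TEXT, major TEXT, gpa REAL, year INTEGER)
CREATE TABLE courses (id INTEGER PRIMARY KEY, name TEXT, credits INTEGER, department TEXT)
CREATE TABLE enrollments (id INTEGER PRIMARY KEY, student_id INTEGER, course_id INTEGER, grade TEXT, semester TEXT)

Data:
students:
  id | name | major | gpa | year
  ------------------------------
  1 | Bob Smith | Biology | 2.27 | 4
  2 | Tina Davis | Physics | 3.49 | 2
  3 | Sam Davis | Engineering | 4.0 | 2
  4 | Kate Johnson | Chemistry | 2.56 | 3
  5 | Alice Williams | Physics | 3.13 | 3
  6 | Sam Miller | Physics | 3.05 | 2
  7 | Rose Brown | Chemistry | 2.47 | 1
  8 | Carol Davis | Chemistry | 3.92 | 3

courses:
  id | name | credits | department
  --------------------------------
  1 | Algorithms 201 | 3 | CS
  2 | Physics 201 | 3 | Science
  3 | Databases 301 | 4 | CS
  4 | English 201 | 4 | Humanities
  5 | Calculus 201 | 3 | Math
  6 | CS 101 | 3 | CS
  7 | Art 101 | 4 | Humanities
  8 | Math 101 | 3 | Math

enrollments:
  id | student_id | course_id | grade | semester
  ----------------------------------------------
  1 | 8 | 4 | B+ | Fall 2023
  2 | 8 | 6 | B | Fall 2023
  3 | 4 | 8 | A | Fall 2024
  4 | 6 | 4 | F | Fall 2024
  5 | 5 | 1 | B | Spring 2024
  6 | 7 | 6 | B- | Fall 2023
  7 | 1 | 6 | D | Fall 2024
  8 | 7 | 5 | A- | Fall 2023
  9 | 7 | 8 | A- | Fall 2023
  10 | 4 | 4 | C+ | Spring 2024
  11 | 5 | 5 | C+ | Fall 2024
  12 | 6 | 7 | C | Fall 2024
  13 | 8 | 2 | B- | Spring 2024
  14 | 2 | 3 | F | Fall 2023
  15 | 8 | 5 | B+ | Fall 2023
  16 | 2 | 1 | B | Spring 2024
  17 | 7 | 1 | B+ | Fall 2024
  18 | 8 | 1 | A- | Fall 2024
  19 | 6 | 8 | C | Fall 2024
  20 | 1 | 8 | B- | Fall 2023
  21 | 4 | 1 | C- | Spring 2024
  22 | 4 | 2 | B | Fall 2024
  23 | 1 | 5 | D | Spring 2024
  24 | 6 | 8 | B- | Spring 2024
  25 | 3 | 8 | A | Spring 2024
SELECT name, gpa, year FROM students WHERE gpa > 2.81 OR year > 1

Execution result:
name | gpa | year
Bob Smith | 2.27 | 4
Tina Davis | 3.49 | 2
Sam Davis | 4.00 | 2
Kate Johnson | 2.56 | 3
Alice Williams | 3.13 | 3
Sam Miller | 3.05 | 2
Carol Davis | 3.92 | 3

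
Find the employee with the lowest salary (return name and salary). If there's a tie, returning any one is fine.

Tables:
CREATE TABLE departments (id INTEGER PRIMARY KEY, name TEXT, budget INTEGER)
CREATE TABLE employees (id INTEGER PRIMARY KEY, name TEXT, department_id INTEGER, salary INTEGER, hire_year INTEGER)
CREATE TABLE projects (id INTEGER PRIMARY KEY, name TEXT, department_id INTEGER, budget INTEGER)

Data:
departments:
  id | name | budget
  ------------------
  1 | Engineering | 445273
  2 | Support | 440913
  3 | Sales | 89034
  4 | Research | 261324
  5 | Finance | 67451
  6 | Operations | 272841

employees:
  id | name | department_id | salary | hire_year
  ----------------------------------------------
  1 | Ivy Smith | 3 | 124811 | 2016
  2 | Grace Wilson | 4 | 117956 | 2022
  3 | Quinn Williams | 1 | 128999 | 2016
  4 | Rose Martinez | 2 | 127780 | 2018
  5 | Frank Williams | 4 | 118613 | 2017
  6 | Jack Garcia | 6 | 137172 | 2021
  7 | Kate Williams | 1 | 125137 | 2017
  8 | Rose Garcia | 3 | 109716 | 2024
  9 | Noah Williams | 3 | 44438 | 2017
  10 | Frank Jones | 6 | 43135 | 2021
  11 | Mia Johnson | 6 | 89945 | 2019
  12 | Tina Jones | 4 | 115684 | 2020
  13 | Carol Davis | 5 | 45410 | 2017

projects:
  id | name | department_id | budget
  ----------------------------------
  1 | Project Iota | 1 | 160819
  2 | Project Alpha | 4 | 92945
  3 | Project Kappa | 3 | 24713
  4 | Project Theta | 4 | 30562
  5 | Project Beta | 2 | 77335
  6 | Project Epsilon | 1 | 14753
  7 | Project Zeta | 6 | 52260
SELECT name, salary FROM employees ORDER BY salary ASC LIMIT 1

Execution result:
name | salary
Frank Jones | 43135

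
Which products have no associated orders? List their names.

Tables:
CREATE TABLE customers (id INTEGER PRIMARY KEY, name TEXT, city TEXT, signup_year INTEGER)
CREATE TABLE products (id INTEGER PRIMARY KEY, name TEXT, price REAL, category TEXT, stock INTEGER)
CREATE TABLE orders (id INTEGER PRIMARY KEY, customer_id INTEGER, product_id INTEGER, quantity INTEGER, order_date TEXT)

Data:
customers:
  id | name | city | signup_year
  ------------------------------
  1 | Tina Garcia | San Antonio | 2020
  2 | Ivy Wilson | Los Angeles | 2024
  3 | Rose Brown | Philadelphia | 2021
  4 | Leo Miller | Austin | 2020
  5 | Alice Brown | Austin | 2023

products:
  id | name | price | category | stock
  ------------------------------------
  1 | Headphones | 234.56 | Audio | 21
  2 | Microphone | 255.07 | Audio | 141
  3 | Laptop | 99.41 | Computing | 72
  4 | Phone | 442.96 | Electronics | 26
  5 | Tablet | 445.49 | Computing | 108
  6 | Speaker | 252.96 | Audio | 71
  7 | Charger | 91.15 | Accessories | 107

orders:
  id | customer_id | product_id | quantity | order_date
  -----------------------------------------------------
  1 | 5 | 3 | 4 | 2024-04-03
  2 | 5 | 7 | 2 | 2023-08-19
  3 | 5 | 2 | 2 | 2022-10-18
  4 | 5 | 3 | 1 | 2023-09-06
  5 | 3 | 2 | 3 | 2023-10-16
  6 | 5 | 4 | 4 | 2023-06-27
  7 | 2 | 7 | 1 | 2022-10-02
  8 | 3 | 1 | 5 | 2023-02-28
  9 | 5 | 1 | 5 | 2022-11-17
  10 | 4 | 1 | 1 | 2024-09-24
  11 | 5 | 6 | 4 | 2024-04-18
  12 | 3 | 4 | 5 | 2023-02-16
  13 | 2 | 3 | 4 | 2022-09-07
SELECT p.name FROM products p LEFT JOIN orders c ON c.product_id = p.id WHERE c.id IS NULL

Execution result:
Tablet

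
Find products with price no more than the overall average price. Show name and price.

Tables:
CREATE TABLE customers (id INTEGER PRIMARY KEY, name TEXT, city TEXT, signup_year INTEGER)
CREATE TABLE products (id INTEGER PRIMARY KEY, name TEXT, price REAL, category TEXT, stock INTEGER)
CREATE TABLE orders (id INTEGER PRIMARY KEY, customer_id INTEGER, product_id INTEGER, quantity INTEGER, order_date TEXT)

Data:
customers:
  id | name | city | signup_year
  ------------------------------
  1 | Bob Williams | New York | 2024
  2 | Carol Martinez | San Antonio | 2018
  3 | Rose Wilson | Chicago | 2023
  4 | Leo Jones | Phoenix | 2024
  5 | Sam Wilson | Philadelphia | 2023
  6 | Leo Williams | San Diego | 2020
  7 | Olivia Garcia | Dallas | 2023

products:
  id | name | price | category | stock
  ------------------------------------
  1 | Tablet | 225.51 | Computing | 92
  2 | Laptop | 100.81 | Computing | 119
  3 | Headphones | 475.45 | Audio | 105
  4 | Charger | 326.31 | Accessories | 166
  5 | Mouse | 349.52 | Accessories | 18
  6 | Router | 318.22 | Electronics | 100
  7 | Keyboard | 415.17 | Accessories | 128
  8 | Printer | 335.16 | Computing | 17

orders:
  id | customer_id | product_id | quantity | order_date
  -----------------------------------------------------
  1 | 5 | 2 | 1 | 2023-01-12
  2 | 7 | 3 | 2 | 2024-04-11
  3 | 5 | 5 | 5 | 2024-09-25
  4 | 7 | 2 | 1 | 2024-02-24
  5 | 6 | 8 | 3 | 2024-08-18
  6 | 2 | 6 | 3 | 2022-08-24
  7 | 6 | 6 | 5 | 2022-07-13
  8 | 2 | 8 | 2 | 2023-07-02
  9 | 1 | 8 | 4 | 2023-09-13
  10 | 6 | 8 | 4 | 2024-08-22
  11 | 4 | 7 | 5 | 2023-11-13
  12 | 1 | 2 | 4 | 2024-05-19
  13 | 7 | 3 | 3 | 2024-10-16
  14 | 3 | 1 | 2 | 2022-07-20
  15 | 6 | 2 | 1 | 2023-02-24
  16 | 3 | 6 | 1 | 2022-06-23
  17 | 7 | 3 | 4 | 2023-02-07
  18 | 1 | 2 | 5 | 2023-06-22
SELECT name, price FROM products WHERE price <= (SELECT AVG(price) FROM products)

Execution result:
name | price
Tablet | 225.51
Laptop | 100.81
Router | 318.22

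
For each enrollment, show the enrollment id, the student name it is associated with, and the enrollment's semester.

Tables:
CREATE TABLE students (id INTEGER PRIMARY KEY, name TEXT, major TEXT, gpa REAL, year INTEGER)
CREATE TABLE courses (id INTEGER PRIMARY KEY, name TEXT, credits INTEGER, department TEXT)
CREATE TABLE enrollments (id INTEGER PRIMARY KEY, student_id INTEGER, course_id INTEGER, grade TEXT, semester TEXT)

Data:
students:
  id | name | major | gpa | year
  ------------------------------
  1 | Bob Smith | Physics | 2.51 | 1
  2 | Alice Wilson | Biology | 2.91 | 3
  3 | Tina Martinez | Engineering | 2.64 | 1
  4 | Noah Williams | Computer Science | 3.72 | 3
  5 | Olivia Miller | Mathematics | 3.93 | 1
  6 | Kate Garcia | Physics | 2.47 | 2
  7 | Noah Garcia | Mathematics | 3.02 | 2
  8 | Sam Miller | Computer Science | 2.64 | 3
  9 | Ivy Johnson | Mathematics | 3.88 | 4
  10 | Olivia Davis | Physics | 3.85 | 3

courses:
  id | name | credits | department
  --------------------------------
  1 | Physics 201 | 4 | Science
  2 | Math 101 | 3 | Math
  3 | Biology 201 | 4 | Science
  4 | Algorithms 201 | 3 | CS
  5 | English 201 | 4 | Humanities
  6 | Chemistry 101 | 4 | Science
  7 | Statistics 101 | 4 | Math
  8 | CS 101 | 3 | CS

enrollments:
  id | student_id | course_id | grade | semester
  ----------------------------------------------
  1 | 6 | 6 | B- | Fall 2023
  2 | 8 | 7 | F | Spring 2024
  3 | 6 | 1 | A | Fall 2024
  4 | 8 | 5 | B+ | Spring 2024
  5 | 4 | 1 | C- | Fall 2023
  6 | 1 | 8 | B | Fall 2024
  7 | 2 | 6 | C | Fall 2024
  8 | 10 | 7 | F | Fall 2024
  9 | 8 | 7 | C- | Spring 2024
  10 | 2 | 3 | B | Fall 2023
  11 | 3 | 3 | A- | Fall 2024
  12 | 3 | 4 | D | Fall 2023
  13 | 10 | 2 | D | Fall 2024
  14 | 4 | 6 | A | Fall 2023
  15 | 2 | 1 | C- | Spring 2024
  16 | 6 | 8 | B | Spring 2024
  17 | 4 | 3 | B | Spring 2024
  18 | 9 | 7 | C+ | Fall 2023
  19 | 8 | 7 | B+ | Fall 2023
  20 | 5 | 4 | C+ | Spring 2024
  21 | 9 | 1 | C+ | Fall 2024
SELECT c.id, p.name AS student, c.semester FROM enrollments c JOIN students p ON c.student_id = p.id

Execution result:
id | student | semester
1 | Kate Garcia | Fall 2023
2 | Sam Miller | Spring 2024
3 | Kate Garcia | Fall 2024
4 | Sam Miller | Spring 2024
5 | Noah Williams | Fall 2023
6 | Bob Smith | Fall 2024
7 | Alice Wilson | Fall 2024
8 | Olivia Davis | Fall 2024
9 | Sam Miller | Spring 2024
10 | Alice Wilson | Fall 2023
11 | Tina Martinez | Fall 2024
12 | Tina Martinez | Fall 2023
13 | Olivia Davis | Fall 2024
14 | Noah Williams | Fall 2023
15 | Alice Wilson | Spring 2024
16 | Kate Garcia | Spring 2024
17 | Noah Williams | Spring 2024
18 | Ivy Johnson | Fall 2023
19 | Sam Miller | Fall 2023
20 | Olivia Miller | Spring 2024
21 | Ivy Johnson | Fall 2024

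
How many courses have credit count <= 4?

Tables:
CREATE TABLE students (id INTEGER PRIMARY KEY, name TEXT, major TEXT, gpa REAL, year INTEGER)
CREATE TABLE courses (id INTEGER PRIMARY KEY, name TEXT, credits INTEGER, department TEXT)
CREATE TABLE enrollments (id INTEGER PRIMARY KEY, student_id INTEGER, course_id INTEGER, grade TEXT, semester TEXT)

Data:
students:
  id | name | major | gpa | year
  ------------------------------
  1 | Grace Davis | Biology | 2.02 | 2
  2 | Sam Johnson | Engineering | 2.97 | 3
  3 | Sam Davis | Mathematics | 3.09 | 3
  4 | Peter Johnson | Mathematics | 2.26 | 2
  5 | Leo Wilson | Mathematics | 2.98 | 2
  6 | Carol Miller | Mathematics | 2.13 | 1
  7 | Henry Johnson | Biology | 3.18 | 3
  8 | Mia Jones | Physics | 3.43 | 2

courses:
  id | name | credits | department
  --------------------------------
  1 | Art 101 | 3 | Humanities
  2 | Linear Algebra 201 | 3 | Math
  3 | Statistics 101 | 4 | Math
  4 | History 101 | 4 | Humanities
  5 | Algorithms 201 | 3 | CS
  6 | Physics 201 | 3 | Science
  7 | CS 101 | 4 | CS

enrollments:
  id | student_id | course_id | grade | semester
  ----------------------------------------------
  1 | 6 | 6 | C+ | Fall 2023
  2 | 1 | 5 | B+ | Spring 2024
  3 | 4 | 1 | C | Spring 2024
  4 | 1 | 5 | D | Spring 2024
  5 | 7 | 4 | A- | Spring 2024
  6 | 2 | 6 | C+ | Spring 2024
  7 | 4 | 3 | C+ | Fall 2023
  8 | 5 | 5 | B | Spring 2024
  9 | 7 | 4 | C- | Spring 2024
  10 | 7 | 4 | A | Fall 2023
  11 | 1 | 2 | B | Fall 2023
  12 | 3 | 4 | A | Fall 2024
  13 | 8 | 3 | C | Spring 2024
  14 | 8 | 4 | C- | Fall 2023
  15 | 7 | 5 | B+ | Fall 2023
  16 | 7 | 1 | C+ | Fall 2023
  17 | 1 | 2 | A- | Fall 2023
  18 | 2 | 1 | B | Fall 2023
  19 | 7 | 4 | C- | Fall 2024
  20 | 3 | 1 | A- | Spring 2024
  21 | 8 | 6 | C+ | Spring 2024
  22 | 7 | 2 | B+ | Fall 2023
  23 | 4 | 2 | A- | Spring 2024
SELECT COUNT(*) FROM courses WHERE credits <= 4

Execution result:
7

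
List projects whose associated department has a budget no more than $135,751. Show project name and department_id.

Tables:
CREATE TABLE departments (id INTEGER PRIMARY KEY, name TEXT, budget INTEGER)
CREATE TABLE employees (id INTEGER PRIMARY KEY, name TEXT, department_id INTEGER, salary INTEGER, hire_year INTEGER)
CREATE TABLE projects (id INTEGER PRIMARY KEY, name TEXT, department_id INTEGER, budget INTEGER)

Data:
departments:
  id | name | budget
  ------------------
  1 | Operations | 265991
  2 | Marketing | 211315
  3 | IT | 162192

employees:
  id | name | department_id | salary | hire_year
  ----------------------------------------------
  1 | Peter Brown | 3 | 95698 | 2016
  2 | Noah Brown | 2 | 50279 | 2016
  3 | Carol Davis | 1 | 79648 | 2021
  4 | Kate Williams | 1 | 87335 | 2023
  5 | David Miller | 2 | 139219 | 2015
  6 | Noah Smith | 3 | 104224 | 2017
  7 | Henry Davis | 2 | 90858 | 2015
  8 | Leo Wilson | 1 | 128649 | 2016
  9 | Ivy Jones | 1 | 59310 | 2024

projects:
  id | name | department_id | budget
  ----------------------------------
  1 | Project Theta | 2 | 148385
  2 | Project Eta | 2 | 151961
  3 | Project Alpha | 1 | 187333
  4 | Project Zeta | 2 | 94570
SELECT name, department_id FROM projects WHERE department_id IN (SELECT id FROM departments WHERE budget <= 135751)

Execution result:
(no rows)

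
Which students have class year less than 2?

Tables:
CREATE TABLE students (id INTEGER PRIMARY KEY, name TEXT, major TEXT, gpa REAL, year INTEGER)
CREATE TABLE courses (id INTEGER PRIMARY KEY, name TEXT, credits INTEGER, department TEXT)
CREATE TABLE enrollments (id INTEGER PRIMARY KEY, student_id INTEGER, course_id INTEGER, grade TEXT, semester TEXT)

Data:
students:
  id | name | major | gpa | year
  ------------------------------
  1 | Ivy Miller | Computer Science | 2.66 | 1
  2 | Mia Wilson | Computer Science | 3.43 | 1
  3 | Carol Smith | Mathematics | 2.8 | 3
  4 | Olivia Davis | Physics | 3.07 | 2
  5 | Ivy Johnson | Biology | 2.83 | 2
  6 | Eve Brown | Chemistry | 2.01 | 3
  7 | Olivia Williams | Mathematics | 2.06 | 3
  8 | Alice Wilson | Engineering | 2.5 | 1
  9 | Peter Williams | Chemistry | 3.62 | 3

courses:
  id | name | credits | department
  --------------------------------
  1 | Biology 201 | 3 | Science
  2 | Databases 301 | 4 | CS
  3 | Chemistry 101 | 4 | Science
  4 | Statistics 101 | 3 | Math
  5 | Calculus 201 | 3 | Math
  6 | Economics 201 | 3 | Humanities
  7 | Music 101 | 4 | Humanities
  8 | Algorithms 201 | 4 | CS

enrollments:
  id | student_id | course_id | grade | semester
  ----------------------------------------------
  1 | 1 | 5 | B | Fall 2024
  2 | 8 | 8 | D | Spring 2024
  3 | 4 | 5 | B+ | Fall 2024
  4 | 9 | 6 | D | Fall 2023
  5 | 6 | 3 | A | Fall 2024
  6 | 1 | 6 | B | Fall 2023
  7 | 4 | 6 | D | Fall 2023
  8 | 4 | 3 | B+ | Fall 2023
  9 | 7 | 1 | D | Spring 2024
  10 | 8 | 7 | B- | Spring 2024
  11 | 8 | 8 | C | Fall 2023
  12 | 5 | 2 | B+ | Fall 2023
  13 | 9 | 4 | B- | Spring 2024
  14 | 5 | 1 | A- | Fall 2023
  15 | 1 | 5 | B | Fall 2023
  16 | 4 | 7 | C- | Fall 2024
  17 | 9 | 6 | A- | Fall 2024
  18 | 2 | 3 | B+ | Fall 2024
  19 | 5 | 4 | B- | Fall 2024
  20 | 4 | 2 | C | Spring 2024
SELECT name, year FROM students WHERE year < 2

Execution result:
name | year
Ivy Miller | 1
Mia Wilson | 1
Alice Wilson | 1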